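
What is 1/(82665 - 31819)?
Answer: 1/50846 ≈ 1.9667e-5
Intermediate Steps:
1/(82665 - 31819) = 1/50846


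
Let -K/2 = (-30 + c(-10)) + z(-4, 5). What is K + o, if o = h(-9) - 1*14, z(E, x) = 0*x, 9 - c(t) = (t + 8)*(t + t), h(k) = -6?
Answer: 102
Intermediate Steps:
c(t) = 9 - 2*t*(8 + t) (c(t) = 9 - (t + 8)*(t + t) = 9 - (8 + t)*2*t = 9 - 2*t*(8 + t))
z(E, x) = 0
o = -20 (o = -6 - 1*14 = -6 - 14 = -20)
K = 122 (K = -2*((-30 + (9 - 16*(-10) - 2*(-10)²)) + 0) = -2*((-30 + (9 + 160 - 2*100)) + 0) = -2*((-30 + (9 + 160 - 200)) + 0) = -2*((-30 - 31) + 0) = -2*(-61 + 0) = -2*(-61) = 122)
K + o = 122 - 20 = 102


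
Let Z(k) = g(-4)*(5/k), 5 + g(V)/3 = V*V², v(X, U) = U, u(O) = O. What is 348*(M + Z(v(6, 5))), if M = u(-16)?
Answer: -77604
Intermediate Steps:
M = -16
g(V) = -15 + 3*V³ (g(V) = -15 + 3*(V*V²) = -15 + 3*V³)
Z(k) = -1035/k (Z(k) = (-15 + 3*(-4)³)*(5/k) = (-15 + 3*(-64))*(5/k) = (-15 - 192)*(5/k) = -1035/k)
348*(M + Z(v(6, 5))) = 348*(-16 - 1035/5) = 348*(-16 - 1035*⅕) = 348*(-16 - 207) = 348*(-223) = -77604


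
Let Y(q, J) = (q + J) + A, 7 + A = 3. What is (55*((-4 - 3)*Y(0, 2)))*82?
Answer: 63140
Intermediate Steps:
A = -4 (A = -7 + 3 = -4)
Y(q, J) = -4 + J + q (Y(q, J) = (q + J) - 4 = (J + q) - 4 = -4 + J + q)
(55*((-4 - 3)*Y(0, 2)))*82 = (55*((-4 - 3)*(-4 + 2 + 0)))*82 = (55*(-7*(-2)))*82 = (55*14)*82 = 770*82 = 63140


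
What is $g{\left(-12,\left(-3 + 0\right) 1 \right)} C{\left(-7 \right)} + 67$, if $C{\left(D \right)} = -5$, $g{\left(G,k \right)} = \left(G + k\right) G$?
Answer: $-833$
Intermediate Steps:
$g{\left(G,k \right)} = G \left(G + k\right)$
$g{\left(-12,\left(-3 + 0\right) 1 \right)} C{\left(-7 \right)} + 67 = - 12 \left(-12 + \left(-3 + 0\right) 1\right) \left(-5\right) + 67 = - 12 \left(-12 - 3\right) \left(-5\right) + 67 = \left(-12\right) \left(-15\right) \left(-5\right) + 67 = 180 \left(-5\right) + 67 = -900 + 67 = -833$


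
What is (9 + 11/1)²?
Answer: 400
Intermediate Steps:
(9 + 11/1)² = (9 + 11*1)² = (9 + 11)² = 20² = 400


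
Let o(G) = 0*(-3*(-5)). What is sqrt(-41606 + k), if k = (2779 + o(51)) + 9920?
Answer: I*sqrt(28907) ≈ 170.02*I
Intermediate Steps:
o(G) = 0 (o(G) = 0*15 = 0)
k = 12699 (k = (2779 + 0) + 9920 = 2779 + 9920 = 12699)
sqrt(-41606 + k) = sqrt(-41606 + 12699) = sqrt(-28907) = I*sqrt(28907)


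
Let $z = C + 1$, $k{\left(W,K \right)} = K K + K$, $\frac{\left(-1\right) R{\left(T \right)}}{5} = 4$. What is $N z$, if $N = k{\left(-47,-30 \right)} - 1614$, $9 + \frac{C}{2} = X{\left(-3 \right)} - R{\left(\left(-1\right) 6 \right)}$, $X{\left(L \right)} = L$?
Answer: $-12648$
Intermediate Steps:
$R{\left(T \right)} = -20$ ($R{\left(T \right)} = \left(-5\right) 4 = -20$)
$k{\left(W,K \right)} = K + K^{2}$ ($k{\left(W,K \right)} = K^{2} + K = K + K^{2}$)
$C = 16$ ($C = -18 + 2 \left(-3 - -20\right) = -18 + 2 \left(-3 + 20\right) = -18 + 2 \cdot 17 = -18 + 34 = 16$)
$N = -744$ ($N = - 30 \left(1 - 30\right) - 1614 = \left(-30\right) \left(-29\right) - 1614 = 870 - 1614 = -744$)
$z = 17$ ($z = 16 + 1 = 17$)
$N z = \left(-744\right) 17 = -12648$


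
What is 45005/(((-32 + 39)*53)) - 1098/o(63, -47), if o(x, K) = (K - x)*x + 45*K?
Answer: 45275287/372855 ≈ 121.43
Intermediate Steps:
o(x, K) = 45*K + x*(K - x) (o(x, K) = x*(K - x) + 45*K = 45*K + x*(K - x))
45005/(((-32 + 39)*53)) - 1098/o(63, -47) = 45005/(((-32 + 39)*53)) - 1098/(-1*63**2 + 45*(-47) - 47*63) = 45005/((7*53)) - 1098/(-1*3969 - 2115 - 2961) = 45005/371 - 1098/(-3969 - 2115 - 2961) = 45005*(1/371) - 1098/(-9045) = 45005/371 - 1098*(-1/9045) = 45005/371 + 122/1005 = 45275287/372855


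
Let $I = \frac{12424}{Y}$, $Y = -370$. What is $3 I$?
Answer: $- \frac{18636}{185} \approx -100.74$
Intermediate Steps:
$I = - \frac{6212}{185}$ ($I = \frac{12424}{-370} = 12424 \left(- \frac{1}{370}\right) = - \frac{6212}{185} \approx -33.578$)
$3 I = 3 \left(- \frac{6212}{185}\right) = - \frac{18636}{185}$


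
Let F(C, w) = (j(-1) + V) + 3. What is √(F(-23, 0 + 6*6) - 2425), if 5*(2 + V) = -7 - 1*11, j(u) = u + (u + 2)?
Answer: 17*I*√210/5 ≈ 49.271*I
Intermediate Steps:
j(u) = 2 + 2*u (j(u) = u + (2 + u) = 2 + 2*u)
V = -28/5 (V = -2 + (-7 - 1*11)/5 = -2 + (-7 - 11)/5 = -2 + (⅕)*(-18) = -2 - 18/5 = -28/5 ≈ -5.6000)
F(C, w) = -13/5 (F(C, w) = ((2 + 2*(-1)) - 28/5) + 3 = ((2 - 2) - 28/5) + 3 = (0 - 28/5) + 3 = -28/5 + 3 = -13/5)
√(F(-23, 0 + 6*6) - 2425) = √(-13/5 - 2425) = √(-12138/5) = 17*I*√210/5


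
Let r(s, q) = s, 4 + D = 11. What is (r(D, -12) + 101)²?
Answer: 11664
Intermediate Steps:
D = 7 (D = -4 + 11 = 7)
(r(D, -12) + 101)² = (7 + 101)² = 108² = 11664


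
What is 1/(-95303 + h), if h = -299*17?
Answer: -1/100386 ≈ -9.9615e-6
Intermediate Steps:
h = -5083
1/(-95303 + h) = 1/(-95303 - 5083) = 1/(-100386) = -1/100386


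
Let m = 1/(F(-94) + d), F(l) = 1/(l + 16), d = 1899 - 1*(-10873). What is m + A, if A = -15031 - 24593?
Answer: -39474023082/996215 ≈ -39624.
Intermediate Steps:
d = 12772 (d = 1899 + 10873 = 12772)
A = -39624
F(l) = 1/(16 + l)
m = 78/996215 (m = 1/(1/(16 - 94) + 12772) = 1/(1/(-78) + 12772) = 1/(-1/78 + 12772) = 1/(996215/78) = 78/996215 ≈ 7.8296e-5)
m + A = 78/996215 - 39624 = -39474023082/996215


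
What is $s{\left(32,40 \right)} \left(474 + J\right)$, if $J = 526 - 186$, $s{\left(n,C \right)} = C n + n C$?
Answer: $2083840$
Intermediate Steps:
$s{\left(n,C \right)} = 2 C n$ ($s{\left(n,C \right)} = C n + C n = 2 C n$)
$J = 340$
$s{\left(32,40 \right)} \left(474 + J\right) = 2 \cdot 40 \cdot 32 \left(474 + 340\right) = 2560 \cdot 814 = 2083840$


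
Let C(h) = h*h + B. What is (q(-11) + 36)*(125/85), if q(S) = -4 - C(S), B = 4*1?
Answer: -2325/17 ≈ -136.76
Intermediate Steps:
B = 4
C(h) = 4 + h² (C(h) = h*h + 4 = h² + 4 = 4 + h²)
q(S) = -8 - S² (q(S) = -4 - (4 + S²) = -4 + (-4 - S²) = -8 - S²)
(q(-11) + 36)*(125/85) = ((-8 - 1*(-11)²) + 36)*(125/85) = ((-8 - 1*121) + 36)*(125*(1/85)) = ((-8 - 121) + 36)*(25/17) = (-129 + 36)*(25/17) = -93*25/17 = -2325/17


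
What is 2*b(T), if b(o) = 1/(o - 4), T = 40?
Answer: 1/18 ≈ 0.055556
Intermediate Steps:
b(o) = 1/(-4 + o)
2*b(T) = 2/(-4 + 40) = 2/36 = 2*(1/36) = 1/18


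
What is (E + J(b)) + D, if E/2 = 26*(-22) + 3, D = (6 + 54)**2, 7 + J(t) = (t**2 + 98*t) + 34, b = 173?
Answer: 49372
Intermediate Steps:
J(t) = 27 + t**2 + 98*t (J(t) = -7 + ((t**2 + 98*t) + 34) = -7 + (34 + t**2 + 98*t) = 27 + t**2 + 98*t)
D = 3600 (D = 60**2 = 3600)
E = -1138 (E = 2*(26*(-22) + 3) = 2*(-572 + 3) = 2*(-569) = -1138)
(E + J(b)) + D = (-1138 + (27 + 173**2 + 98*173)) + 3600 = (-1138 + (27 + 29929 + 16954)) + 3600 = (-1138 + 46910) + 3600 = 45772 + 3600 = 49372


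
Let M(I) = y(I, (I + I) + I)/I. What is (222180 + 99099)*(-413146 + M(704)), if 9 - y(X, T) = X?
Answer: -93445757437641/704 ≈ -1.3274e+11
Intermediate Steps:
y(X, T) = 9 - X
M(I) = (9 - I)/I
(222180 + 99099)*(-413146 + M(704)) = (222180 + 99099)*(-413146 + (9 - 1*704)/704) = 321279*(-413146 + (9 - 704)/704) = 321279*(-413146 + (1/704)*(-695)) = 321279*(-413146 - 695/704) = 321279*(-290855479/704) = -93445757437641/704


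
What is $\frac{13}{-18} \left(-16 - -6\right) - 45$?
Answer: $- \frac{340}{9} \approx -37.778$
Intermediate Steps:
$\frac{13}{-18} \left(-16 - -6\right) - 45 = 13 \left(- \frac{1}{18}\right) \left(-16 + 6\right) - 45 = \left(- \frac{13}{18}\right) \left(-10\right) - 45 = \frac{65}{9} - 45 = - \frac{340}{9}$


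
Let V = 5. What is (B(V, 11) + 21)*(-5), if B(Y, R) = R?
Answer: -160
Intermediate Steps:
(B(V, 11) + 21)*(-5) = (11 + 21)*(-5) = 32*(-5) = -160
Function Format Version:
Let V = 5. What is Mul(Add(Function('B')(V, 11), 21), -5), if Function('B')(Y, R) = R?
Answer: -160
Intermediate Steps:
Mul(Add(Function('B')(V, 11), 21), -5) = Mul(Add(11, 21), -5) = Mul(32, -5) = -160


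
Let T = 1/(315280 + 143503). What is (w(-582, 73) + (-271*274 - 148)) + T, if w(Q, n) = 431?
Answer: -33936637292/458783 ≈ -73971.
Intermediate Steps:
T = 1/458783 ≈ 2.1797e-6
(w(-582, 73) + (-271*274 - 148)) + T = (431 + (-271*274 - 148)) + 1/458783 = (431 + (-74254 - 148)) + 1/458783 = (431 - 74402) + 1/458783 = -73971 + 1/458783 = -33936637292/458783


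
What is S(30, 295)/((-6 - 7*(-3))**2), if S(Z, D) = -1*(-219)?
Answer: 73/75 ≈ 0.97333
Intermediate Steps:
S(Z, D) = 219
S(30, 295)/((-6 - 7*(-3))**2) = 219/((-6 - 7*(-3))**2) = 219/((-6 + 21)**2) = 219/(15**2) = 219/225 = 219*(1/225) = 73/75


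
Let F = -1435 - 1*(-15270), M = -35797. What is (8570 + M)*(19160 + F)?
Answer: -898354865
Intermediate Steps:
F = 13835 (F = -1435 + 15270 = 13835)
(8570 + M)*(19160 + F) = (8570 - 35797)*(19160 + 13835) = -27227*32995 = -898354865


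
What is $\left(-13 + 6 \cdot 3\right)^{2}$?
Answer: $25$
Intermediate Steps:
$\left(-13 + 6 \cdot 3\right)^{2} = \left(-13 + 18\right)^{2} = 5^{2} = 25$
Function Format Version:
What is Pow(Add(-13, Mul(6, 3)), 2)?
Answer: 25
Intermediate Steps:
Pow(Add(-13, Mul(6, 3)), 2) = Pow(Add(-13, 18), 2) = Pow(5, 2) = 25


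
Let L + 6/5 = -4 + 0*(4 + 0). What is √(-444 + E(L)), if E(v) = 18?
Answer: I*√426 ≈ 20.64*I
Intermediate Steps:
L = -26/5 (L = -6/5 + (-4 + 0*(4 + 0)) = -6/5 + (-4 + 0*4) = -6/5 + (-4 + 0) = -6/5 - 4 = -26/5 ≈ -5.2000)
√(-444 + E(L)) = √(-444 + 18) = √(-426) = I*√426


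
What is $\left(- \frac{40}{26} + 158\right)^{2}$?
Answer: $\frac{4137156}{169} \approx 24480.0$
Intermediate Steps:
$\left(- \frac{40}{26} + 158\right)^{2} = \left(\left(-40\right) \frac{1}{26} + 158\right)^{2} = \left(- \frac{20}{13} + 158\right)^{2} = \left(\frac{2034}{13}\right)^{2} = \frac{4137156}{169}$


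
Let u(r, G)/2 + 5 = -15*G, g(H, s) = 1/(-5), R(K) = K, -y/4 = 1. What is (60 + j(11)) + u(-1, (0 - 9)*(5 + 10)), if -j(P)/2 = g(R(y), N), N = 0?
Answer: 20502/5 ≈ 4100.4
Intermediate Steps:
y = -4 (y = -4*1 = -4)
g(H, s) = -1/5
u(r, G) = -10 - 30*G (u(r, G) = -10 + 2*(-15*G) = -10 - 30*G)
j(P) = 2/5 (j(P) = -2*(-1/5) = 2/5)
(60 + j(11)) + u(-1, (0 - 9)*(5 + 10)) = (60 + 2/5) + (-10 - 30*(0 - 9)*(5 + 10)) = 302/5 + (-10 - (-270)*15) = 302/5 + (-10 - 30*(-135)) = 302/5 + (-10 + 4050) = 302/5 + 4040 = 20502/5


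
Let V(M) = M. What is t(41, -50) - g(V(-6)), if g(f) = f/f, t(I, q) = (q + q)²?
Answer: 9999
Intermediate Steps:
t(I, q) = 4*q² (t(I, q) = (2*q)² = 4*q²)
g(f) = 1
t(41, -50) - g(V(-6)) = 4*(-50)² - 1*1 = 4*2500 - 1 = 10000 - 1 = 9999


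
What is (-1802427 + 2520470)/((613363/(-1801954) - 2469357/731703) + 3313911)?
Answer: 45082676729174546/208065270229355015 ≈ 0.21668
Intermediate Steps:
(-1802427 + 2520470)/((613363/(-1801954) - 2469357/731703) + 3313911) = 718043/((613363*(-1/1801954) - 2469357*1/731703) + 3313911) = 718043/((-613363/1801954 - 823119/243901) + 3313911) = 718043/(-233260346227/62785483222 + 3313911) = 718043/(208065270229355015/62785483222) = 718043*(62785483222/208065270229355015) = 45082676729174546/208065270229355015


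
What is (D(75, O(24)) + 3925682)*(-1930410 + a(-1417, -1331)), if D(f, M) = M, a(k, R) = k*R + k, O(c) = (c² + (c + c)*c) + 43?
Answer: -179877347400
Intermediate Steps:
O(c) = 43 + 3*c² (O(c) = (c² + (2*c)*c) + 43 = (c² + 2*c²) + 43 = 3*c² + 43 = 43 + 3*c²)
a(k, R) = k + R*k (a(k, R) = R*k + k = k + R*k)
(D(75, O(24)) + 3925682)*(-1930410 + a(-1417, -1331)) = ((43 + 3*24²) + 3925682)*(-1930410 - 1417*(1 - 1331)) = ((43 + 3*576) + 3925682)*(-1930410 - 1417*(-1330)) = ((43 + 1728) + 3925682)*(-1930410 + 1884610) = (1771 + 3925682)*(-45800) = 3927453*(-45800) = -179877347400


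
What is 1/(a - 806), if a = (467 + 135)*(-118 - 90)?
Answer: -1/126022 ≈ -7.9351e-6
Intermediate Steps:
a = -125216 (a = 602*(-208) = -125216)
1/(a - 806) = 1/(-125216 - 806) = 1/(-126022) = -1/126022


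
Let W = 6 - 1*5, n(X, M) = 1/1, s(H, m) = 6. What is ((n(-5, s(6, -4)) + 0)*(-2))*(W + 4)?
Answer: -10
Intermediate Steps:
n(X, M) = 1
W = 1 (W = 6 - 5 = 1)
((n(-5, s(6, -4)) + 0)*(-2))*(W + 4) = ((1 + 0)*(-2))*(1 + 4) = (1*(-2))*5 = -2*5 = -10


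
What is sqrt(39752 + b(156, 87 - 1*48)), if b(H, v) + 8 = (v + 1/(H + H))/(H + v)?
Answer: sqrt(24180371290)/780 ≈ 199.36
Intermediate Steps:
b(H, v) = -8 + (v + 1/(2*H))/(H + v) (b(H, v) = -8 + (v + 1/(H + H))/(H + v) = -8 + (v + 1/(2*H))/(H + v))
sqrt(39752 + b(156, 87 - 1*48)) = sqrt(39752 + (1/2)*(1 - 16*156**2 - 14*156*(87 - 1*48))/(156*(156 + (87 - 1*48)))) = sqrt(39752 + (1/2)*(1/156)*(1 - 16*24336 - 14*156*(87 - 48))/(156 + (87 - 48))) = sqrt(39752 + (1/2)*(1/156)*(1 - 389376 - 14*156*39)/(156 + 39)) = sqrt(39752 + (1/2)*(1/156)*(1 - 389376 - 85176)/195) = sqrt(39752 + (1/2)*(1/156)*(1/195)*(-474551)) = sqrt(39752 - 474551/60840) = sqrt(2418037129/60840) = sqrt(24180371290)/780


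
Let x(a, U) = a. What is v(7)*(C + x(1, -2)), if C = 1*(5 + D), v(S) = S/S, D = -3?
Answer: 3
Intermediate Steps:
v(S) = 1
C = 2 (C = 1*(5 - 3) = 1*2 = 2)
v(7)*(C + x(1, -2)) = 1*(2 + 1) = 1*3 = 3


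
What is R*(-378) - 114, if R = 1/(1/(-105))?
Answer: 39576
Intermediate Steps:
R = -105 (R = 1/(-1/105) = -105)
R*(-378) - 114 = -105*(-378) - 114 = 39690 - 114 = 39576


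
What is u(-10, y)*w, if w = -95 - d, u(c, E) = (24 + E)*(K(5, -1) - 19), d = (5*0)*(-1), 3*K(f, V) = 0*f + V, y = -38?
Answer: -77140/3 ≈ -25713.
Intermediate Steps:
K(f, V) = V/3 (K(f, V) = (0*f + V)/3 = (0 + V)/3 = V/3)
d = 0 (d = 0*(-1) = 0)
u(c, E) = -464 - 58*E/3 (u(c, E) = (24 + E)*((⅓)*(-1) - 19) = (24 + E)*(-⅓ - 19) = (24 + E)*(-58/3) = -464 - 58*E/3)
w = -95 (w = -95 - 1*0 = -95 + 0 = -95)
u(-10, y)*w = (-464 - 58/3*(-38))*(-95) = (-464 + 2204/3)*(-95) = (812/3)*(-95) = -77140/3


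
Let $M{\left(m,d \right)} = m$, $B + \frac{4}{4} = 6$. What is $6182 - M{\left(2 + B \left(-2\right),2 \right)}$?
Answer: $6190$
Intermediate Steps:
$B = 5$ ($B = -1 + 6 = 5$)
$6182 - M{\left(2 + B \left(-2\right),2 \right)} = 6182 - \left(2 + 5 \left(-2\right)\right) = 6182 - \left(2 - 10\right) = 6182 - -8 = 6182 + 8 = 6190$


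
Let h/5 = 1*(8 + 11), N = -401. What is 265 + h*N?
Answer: -37830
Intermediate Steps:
h = 95 (h = 5*(1*(8 + 11)) = 5*(1*19) = 5*19 = 95)
265 + h*N = 265 + 95*(-401) = 265 - 38095 = -37830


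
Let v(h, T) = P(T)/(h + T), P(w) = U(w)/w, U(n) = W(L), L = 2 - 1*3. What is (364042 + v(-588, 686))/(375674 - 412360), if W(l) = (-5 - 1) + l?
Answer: -3496259367/352332344 ≈ -9.9232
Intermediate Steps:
L = -1 (L = 2 - 3 = -1)
W(l) = -6 + l
U(n) = -7 (U(n) = -6 - 1 = -7)
P(w) = -7/w
v(h, T) = -7/(T*(T + h)) (v(h, T) = (-7/T)/(h + T) = (-7/T)/(T + h) = -7/(T*(T + h)))
(364042 + v(-588, 686))/(375674 - 412360) = (364042 - 7/(686*(686 - 588)))/(375674 - 412360) = (364042 - 7*1/686/98)/(-36686) = (364042 - 7*1/686*1/98)*(-1/36686) = (364042 - 1/9604)*(-1/36686) = (3496259367/9604)*(-1/36686) = -3496259367/352332344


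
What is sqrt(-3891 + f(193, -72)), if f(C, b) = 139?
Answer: 2*I*sqrt(938) ≈ 61.254*I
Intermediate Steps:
sqrt(-3891 + f(193, -72)) = sqrt(-3891 + 139) = sqrt(-3752) = 2*I*sqrt(938)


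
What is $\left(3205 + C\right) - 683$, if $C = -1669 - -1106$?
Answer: $1959$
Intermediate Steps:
$C = -563$ ($C = -1669 + 1106 = -563$)
$\left(3205 + C\right) - 683 = \left(3205 - 563\right) - 683 = 2642 - 683 = 1959$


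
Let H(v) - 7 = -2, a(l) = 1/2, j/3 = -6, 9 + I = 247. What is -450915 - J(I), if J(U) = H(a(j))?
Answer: -450920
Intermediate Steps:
I = 238 (I = -9 + 247 = 238)
j = -18 (j = 3*(-6) = -18)
a(l) = ½
H(v) = 5 (H(v) = 7 - 2 = 5)
J(U) = 5
-450915 - J(I) = -450915 - 1*5 = -450915 - 5 = -450920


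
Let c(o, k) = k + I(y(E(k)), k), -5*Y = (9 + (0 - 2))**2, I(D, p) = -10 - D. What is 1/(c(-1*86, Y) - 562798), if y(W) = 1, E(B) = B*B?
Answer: -5/2814094 ≈ -1.7768e-6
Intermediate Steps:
E(B) = B**2
Y = -49/5 (Y = -(9 + (0 - 2))**2/5 = -(9 - 2)**2/5 = -1/5*7**2 = -1/5*49 = -49/5 ≈ -9.8000)
c(o, k) = -11 + k (c(o, k) = k + (-10 - 1*1) = k + (-10 - 1) = k - 11 = -11 + k)
1/(c(-1*86, Y) - 562798) = 1/((-11 - 49/5) - 562798) = 1/(-104/5 - 562798) = 1/(-2814094/5) = -5/2814094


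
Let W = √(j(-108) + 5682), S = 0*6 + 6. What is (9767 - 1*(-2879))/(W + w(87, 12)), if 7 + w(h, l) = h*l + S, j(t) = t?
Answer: 13189778/1082275 - 12646*√5574/1082275 ≈ 11.315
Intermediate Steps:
S = 6 (S = 0 + 6 = 6)
w(h, l) = -1 + h*l (w(h, l) = -7 + (h*l + 6) = -7 + (6 + h*l) = -1 + h*l)
W = √5574 (W = √(-108 + 5682) = √5574 ≈ 74.659)
(9767 - 1*(-2879))/(W + w(87, 12)) = (9767 - 1*(-2879))/(√5574 + (-1 + 87*12)) = (9767 + 2879)/(√5574 + (-1 + 1044)) = 12646/(√5574 + 1043) = 12646/(1043 + √5574)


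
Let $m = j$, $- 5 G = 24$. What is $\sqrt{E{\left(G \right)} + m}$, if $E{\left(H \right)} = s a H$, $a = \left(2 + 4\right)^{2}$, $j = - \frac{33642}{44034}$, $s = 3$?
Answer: $\frac{3 i \sqrt{77674031165}}{36695} \approx 22.785 i$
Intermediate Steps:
$G = - \frac{24}{5}$ ($G = \left(- \frac{1}{5}\right) 24 = - \frac{24}{5} \approx -4.8$)
$j = - \frac{5607}{7339}$ ($j = \left(-33642\right) \frac{1}{44034} = - \frac{5607}{7339} \approx -0.764$)
$m = - \frac{5607}{7339} \approx -0.764$
$a = 36$ ($a = 6^{2} = 36$)
$E{\left(H \right)} = 108 H$ ($E{\left(H \right)} = 3 \cdot 36 H = 108 H$)
$\sqrt{E{\left(G \right)} + m} = \sqrt{108 \left(- \frac{24}{5}\right) - \frac{5607}{7339}} = \sqrt{- \frac{2592}{5} - \frac{5607}{7339}} = \sqrt{- \frac{19050723}{36695}} = \frac{3 i \sqrt{77674031165}}{36695}$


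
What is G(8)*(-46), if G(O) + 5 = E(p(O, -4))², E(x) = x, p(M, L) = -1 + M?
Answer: -2024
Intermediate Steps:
G(O) = -5 + (-1 + O)²
G(8)*(-46) = (-5 + (-1 + 8)²)*(-46) = (-5 + 7²)*(-46) = (-5 + 49)*(-46) = 44*(-46) = -2024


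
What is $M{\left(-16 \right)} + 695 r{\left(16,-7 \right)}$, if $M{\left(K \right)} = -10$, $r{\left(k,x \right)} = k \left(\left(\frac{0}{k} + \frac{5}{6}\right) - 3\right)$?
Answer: $- \frac{72310}{3} \approx -24103.0$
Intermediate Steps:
$r{\left(k,x \right)} = - \frac{13 k}{6}$ ($r{\left(k,x \right)} = k \left(\left(0 + 5 \cdot \frac{1}{6}\right) - 3\right) = k \left(\left(0 + \frac{5}{6}\right) - 3\right) = k \left(\frac{5}{6} - 3\right) = k \left(- \frac{13}{6}\right) = - \frac{13 k}{6}$)
$M{\left(-16 \right)} + 695 r{\left(16,-7 \right)} = -10 + 695 \left(\left(- \frac{13}{6}\right) 16\right) = -10 + 695 \left(- \frac{104}{3}\right) = -10 - \frac{72280}{3} = - \frac{72310}{3}$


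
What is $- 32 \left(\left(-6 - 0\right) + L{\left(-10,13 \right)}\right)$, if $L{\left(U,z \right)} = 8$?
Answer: $-64$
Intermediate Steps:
$- 32 \left(\left(-6 - 0\right) + L{\left(-10,13 \right)}\right) = - 32 \left(\left(-6 - 0\right) + 8\right) = - 32 \left(\left(-6 + 0\right) + 8\right) = - 32 \left(-6 + 8\right) = \left(-32\right) 2 = -64$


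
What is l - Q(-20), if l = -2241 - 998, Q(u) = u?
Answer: -3219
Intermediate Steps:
l = -3239
l - Q(-20) = -3239 - 1*(-20) = -3239 + 20 = -3219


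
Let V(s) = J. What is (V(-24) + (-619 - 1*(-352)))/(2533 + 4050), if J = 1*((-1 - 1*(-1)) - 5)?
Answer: -272/6583 ≈ -0.041319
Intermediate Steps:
J = -5 (J = 1*((-1 + 1) - 5) = 1*(0 - 5) = 1*(-5) = -5)
V(s) = -5
(V(-24) + (-619 - 1*(-352)))/(2533 + 4050) = (-5 + (-619 - 1*(-352)))/(2533 + 4050) = (-5 + (-619 + 352))/6583 = (-5 - 267)*(1/6583) = -272*1/6583 = -272/6583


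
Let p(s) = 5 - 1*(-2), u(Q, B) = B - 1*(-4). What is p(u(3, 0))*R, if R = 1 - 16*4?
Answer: -441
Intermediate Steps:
u(Q, B) = 4 + B (u(Q, B) = B + 4 = 4 + B)
R = -63 (R = 1 - 64 = -63)
p(s) = 7 (p(s) = 5 + 2 = 7)
p(u(3, 0))*R = 7*(-63) = -441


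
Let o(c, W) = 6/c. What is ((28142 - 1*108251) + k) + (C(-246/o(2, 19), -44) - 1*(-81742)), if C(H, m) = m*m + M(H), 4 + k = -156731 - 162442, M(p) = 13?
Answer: -315595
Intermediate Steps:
k = -319177 (k = -4 + (-156731 - 162442) = -4 - 319173 = -319177)
C(H, m) = 13 + m**2 (C(H, m) = m*m + 13 = m**2 + 13 = 13 + m**2)
((28142 - 1*108251) + k) + (C(-246/o(2, 19), -44) - 1*(-81742)) = ((28142 - 1*108251) - 319177) + ((13 + (-44)**2) - 1*(-81742)) = ((28142 - 108251) - 319177) + ((13 + 1936) + 81742) = (-80109 - 319177) + (1949 + 81742) = -399286 + 83691 = -315595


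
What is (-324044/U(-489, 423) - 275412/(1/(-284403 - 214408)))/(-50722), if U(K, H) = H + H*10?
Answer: -319611161822576/118004733 ≈ -2.7085e+6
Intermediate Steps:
U(K, H) = 11*H (U(K, H) = H + 10*H = 11*H)
(-324044/U(-489, 423) - 275412/(1/(-284403 - 214408)))/(-50722) = (-324044/(11*423) - 275412/(1/(-284403 - 214408)))/(-50722) = (-324044/4653 - 275412/(1/(-498811)))*(-1/50722) = (-324044*1/4653 - 275412/(-1/498811))*(-1/50722) = (-324044/4653 - 275412*(-498811))*(-1/50722) = (-324044/4653 + 137378535132)*(-1/50722) = (639222323645152/4653)*(-1/50722) = -319611161822576/118004733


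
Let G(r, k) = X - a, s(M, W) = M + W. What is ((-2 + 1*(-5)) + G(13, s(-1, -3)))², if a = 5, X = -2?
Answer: 196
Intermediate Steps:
G(r, k) = -7 (G(r, k) = -2 - 1*5 = -2 - 5 = -7)
((-2 + 1*(-5)) + G(13, s(-1, -3)))² = ((-2 + 1*(-5)) - 7)² = ((-2 - 5) - 7)² = (-7 - 7)² = (-14)² = 196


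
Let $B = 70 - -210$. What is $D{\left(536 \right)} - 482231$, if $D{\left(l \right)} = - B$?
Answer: $-482511$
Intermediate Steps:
$B = 280$ ($B = 70 + 210 = 280$)
$D{\left(l \right)} = -280$ ($D{\left(l \right)} = \left(-1\right) 280 = -280$)
$D{\left(536 \right)} - 482231 = -280 - 482231 = -482511$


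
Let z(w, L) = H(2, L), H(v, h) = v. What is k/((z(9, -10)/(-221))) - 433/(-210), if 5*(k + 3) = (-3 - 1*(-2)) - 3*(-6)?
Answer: -8849/210 ≈ -42.138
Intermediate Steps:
z(w, L) = 2
k = ⅖ (k = -3 + ((-3 - 1*(-2)) - 3*(-6))/5 = -3 + ((-3 + 2) + 18)/5 = -3 + (-1 + 18)/5 = -3 + (⅕)*17 = -3 + 17/5 = ⅖ ≈ 0.40000)
k/((z(9, -10)/(-221))) - 433/(-210) = 2/(5*((2/(-221)))) - 433/(-210) = 2/(5*((2*(-1/221)))) - 433*(-1/210) = 2/(5*(-2/221)) + 433/210 = (⅖)*(-221/2) + 433/210 = -221/5 + 433/210 = -8849/210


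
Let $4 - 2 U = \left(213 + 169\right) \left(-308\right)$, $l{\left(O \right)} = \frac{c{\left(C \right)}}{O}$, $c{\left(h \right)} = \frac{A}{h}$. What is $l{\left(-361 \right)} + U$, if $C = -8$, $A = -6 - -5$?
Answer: $\frac{169901039}{2888} \approx 58830.0$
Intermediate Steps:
$A = -1$ ($A = -6 + 5 = -1$)
$c{\left(h \right)} = - \frac{1}{h}$
$l{\left(O \right)} = \frac{1}{8 O}$ ($l{\left(O \right)} = \frac{\left(-1\right) \frac{1}{-8}}{O} = \frac{\left(-1\right) \left(- \frac{1}{8}\right)}{O} = \frac{1}{8 O}$)
$U = 58830$ ($U = 2 - \frac{\left(213 + 169\right) \left(-308\right)}{2} = 2 - \frac{382 \left(-308\right)}{2} = 2 - -58828 = 2 + 58828 = 58830$)
$l{\left(-361 \right)} + U = \frac{1}{8 \left(-361\right)} + 58830 = \frac{1}{8} \left(- \frac{1}{361}\right) + 58830 = - \frac{1}{2888} + 58830 = \frac{169901039}{2888}$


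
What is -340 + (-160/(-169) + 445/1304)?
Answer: -74643995/220376 ≈ -338.71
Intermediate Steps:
-340 + (-160/(-169) + 445/1304) = -340 + (-160*(-1/169) + 445*(1/1304)) = -340 + (160/169 + 445/1304) = -340 + 283845/220376 = -74643995/220376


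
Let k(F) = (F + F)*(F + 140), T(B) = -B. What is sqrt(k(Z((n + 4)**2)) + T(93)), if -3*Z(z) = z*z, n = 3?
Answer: 5*sqrt(380477)/3 ≈ 1028.0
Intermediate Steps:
Z(z) = -z**2/3 (Z(z) = -z*z/3 = -z**2/3)
k(F) = 2*F*(140 + F) (k(F) = (2*F)*(140 + F) = 2*F*(140 + F))
sqrt(k(Z((n + 4)**2)) + T(93)) = sqrt(2*(-(3 + 4)**4/3)*(140 - (3 + 4)**4/3) - 1*93) = sqrt(2*(-(7**2)**2/3)*(140 - (7**2)**2/3) - 93) = sqrt(2*(-1/3*49**2)*(140 - 1/3*49**2) - 93) = sqrt(2*(-1/3*2401)*(140 - 1/3*2401) - 93) = sqrt(2*(-2401/3)*(140 - 2401/3) - 93) = sqrt(2*(-2401/3)*(-1981/3) - 93) = sqrt(9512762/9 - 93) = sqrt(9511925/9) = 5*sqrt(380477)/3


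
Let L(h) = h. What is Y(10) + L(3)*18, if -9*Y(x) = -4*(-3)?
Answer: 158/3 ≈ 52.667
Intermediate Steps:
Y(x) = -4/3 (Y(x) = -(-4)*(-3)/9 = -1/9*12 = -4/3)
Y(10) + L(3)*18 = -4/3 + 3*18 = -4/3 + 54 = 158/3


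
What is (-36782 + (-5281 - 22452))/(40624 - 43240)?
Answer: 21505/872 ≈ 24.662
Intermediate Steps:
(-36782 + (-5281 - 22452))/(40624 - 43240) = (-36782 - 27733)/(-2616) = -64515*(-1/2616) = 21505/872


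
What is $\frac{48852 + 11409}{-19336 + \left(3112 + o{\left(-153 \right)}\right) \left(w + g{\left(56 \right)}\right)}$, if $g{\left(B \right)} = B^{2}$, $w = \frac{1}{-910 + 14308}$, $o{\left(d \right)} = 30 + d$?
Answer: $\frac{115339554}{17903877979} \approx 0.0064422$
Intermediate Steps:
$w = \frac{1}{13398} \approx 7.4638 \cdot 10^{-5}$
$\frac{48852 + 11409}{-19336 + \left(3112 + o{\left(-153 \right)}\right) \left(w + g{\left(56 \right)}\right)} = \frac{48852 + 11409}{-19336 + \left(3112 + \left(30 - 153\right)\right) \left(\frac{1}{13398} + 56^{2}\right)} = \frac{60261}{-19336 + \left(3112 - 123\right) \left(\frac{1}{13398} + 3136\right)} = \frac{60261}{-19336 + 2989 \cdot \frac{42016129}{13398}} = \frac{60261}{-19336 + \frac{17940887083}{1914}} = \frac{60261}{\frac{17903877979}{1914}} = 60261 \cdot \frac{1914}{17903877979} = \frac{115339554}{17903877979}$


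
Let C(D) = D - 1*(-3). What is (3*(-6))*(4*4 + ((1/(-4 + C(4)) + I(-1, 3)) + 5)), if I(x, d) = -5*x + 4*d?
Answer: -690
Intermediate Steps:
C(D) = 3 + D (C(D) = D + 3 = 3 + D)
(3*(-6))*(4*4 + ((1/(-4 + C(4)) + I(-1, 3)) + 5)) = (3*(-6))*(4*4 + ((1/(-4 + (3 + 4)) + (-5*(-1) + 4*3)) + 5)) = -18*(16 + ((1/(-4 + 7) + (5 + 12)) + 5)) = -18*(16 + ((1/3 + 17) + 5)) = -18*(16 + (52/3 + 5)) = -18*(16 + 67/3) = -18*115/3 = -690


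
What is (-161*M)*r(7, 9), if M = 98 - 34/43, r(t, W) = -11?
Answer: 7402780/43 ≈ 1.7216e+5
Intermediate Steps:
M = 4180/43 (M = 98 - 34*1/43 = 98 - 34/43 = 4180/43 ≈ 97.209)
(-161*M)*r(7, 9) = -161*4180/43*(-11) = -672980/43*(-11) = 7402780/43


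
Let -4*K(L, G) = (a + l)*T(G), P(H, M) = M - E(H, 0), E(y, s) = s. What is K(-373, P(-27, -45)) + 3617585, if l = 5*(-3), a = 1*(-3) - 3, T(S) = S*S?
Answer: 14512865/4 ≈ 3.6282e+6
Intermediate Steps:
T(S) = S**2
a = -6 (a = -3 - 3 = -6)
P(H, M) = M (P(H, M) = M - 1*0 = M + 0 = M)
l = -15
K(L, G) = 21*G**2/4 (K(L, G) = -(-6 - 15)*G**2/4 = -(-21)*G**2/4 = 21*G**2/4)
K(-373, P(-27, -45)) + 3617585 = (21/4)*(-45)**2 + 3617585 = (21/4)*2025 + 3617585 = 42525/4 + 3617585 = 14512865/4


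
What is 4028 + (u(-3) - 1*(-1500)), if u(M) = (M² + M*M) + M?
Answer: 5543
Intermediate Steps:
u(M) = M + 2*M² (u(M) = (M² + M²) + M = 2*M² + M = M + 2*M²)
4028 + (u(-3) - 1*(-1500)) = 4028 + (-3*(1 + 2*(-3)) - 1*(-1500)) = 4028 + (-3*(1 - 6) + 1500) = 4028 + (-3*(-5) + 1500) = 4028 + (15 + 1500) = 4028 + 1515 = 5543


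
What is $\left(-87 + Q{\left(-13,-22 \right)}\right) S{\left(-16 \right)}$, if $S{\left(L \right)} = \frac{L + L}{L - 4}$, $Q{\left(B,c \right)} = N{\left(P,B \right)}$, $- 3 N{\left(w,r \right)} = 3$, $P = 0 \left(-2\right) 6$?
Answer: $- \frac{704}{5} \approx -140.8$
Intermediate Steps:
$P = 0$ ($P = 0 \cdot 6 = 0$)
$N{\left(w,r \right)} = -1$ ($N{\left(w,r \right)} = \left(- \frac{1}{3}\right) 3 = -1$)
$Q{\left(B,c \right)} = -1$
$S{\left(L \right)} = \frac{2 L}{-4 + L}$
$\left(-87 + Q{\left(-13,-22 \right)}\right) S{\left(-16 \right)} = \left(-87 - 1\right) 2 \left(-16\right) \frac{1}{-4 - 16} = - 88 \cdot 2 \left(-16\right) \frac{1}{-20} = - 88 \cdot 2 \left(-16\right) \left(- \frac{1}{20}\right) = \left(-88\right) \frac{8}{5} = - \frac{704}{5}$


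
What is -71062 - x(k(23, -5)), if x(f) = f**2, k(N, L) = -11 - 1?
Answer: -71206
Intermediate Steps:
k(N, L) = -12
-71062 - x(k(23, -5)) = -71062 - 1*(-12)**2 = -71062 - 1*144 = -71062 - 144 = -71206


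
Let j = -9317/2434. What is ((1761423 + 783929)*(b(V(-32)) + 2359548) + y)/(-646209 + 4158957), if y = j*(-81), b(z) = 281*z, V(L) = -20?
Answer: 14583494384779381/8550028632 ≈ 1.7057e+6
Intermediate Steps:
j = -9317/2434 (j = -9317*1/2434 = -9317/2434 ≈ -3.8279)
y = 754677/2434 (y = -9317/2434*(-81) = 754677/2434 ≈ 310.06)
((1761423 + 783929)*(b(V(-32)) + 2359548) + y)/(-646209 + 4158957) = ((1761423 + 783929)*(281*(-20) + 2359548) + 754677/2434)/(-646209 + 4158957) = (2545352*(-5620 + 2359548) + 754677/2434)/3512748 = (2545352*2353928 + 754677/2434)*(1/3512748) = (5991575342656 + 754677/2434)*(1/3512748) = (14583494384779381/2434)*(1/3512748) = 14583494384779381/8550028632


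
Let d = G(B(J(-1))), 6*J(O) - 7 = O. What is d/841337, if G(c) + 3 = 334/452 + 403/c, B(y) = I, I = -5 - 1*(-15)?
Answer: 21492/475355405 ≈ 4.5213e-5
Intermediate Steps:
J(O) = 7/6 + O/6
I = 10 (I = -5 + 15 = 10)
B(y) = 10
G(c) = -511/226 + 403/c (G(c) = -3 + (334/452 + 403/c) = -3 + (334*(1/452) + 403/c) = -3 + (167/226 + 403/c) = -511/226 + 403/c)
d = 21492/565 (d = -511/226 + 403/10 = 21492/565 ≈ 38.039)
d/841337 = (21492/565)/841337 = (21492/565)*(1/841337) = 21492/475355405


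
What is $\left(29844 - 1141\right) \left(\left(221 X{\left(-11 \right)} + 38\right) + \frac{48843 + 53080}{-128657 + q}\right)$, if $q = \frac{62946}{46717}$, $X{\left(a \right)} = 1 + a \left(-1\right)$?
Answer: $\frac{463933217500869537}{6010406123} \approx 7.7188 \cdot 10^{7}$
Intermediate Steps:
$X{\left(a \right)} = 1 - a$
$q = \frac{62946}{46717}$ ($q = 62946 \cdot \frac{1}{46717} = \frac{62946}{46717} \approx 1.3474$)
$\left(29844 - 1141\right) \left(\left(221 X{\left(-11 \right)} + 38\right) + \frac{48843 + 53080}{-128657 + q}\right) = \left(29844 - 1141\right) \left(\left(221 \left(1 - -11\right) + 38\right) + \frac{48843 + 53080}{-128657 + \frac{62946}{46717}}\right) = 28703 \left(\left(221 \left(1 + 11\right) + 38\right) + \frac{101923}{- \frac{6010406123}{46717}}\right) = 28703 \left(\left(221 \cdot 12 + 38\right) + 101923 \left(- \frac{46717}{6010406123}\right)\right) = 28703 \left(\left(2652 + 38\right) - \frac{4761536791}{6010406123}\right) = 28703 \left(2690 - \frac{4761536791}{6010406123}\right) = 28703 \cdot \frac{16163230934079}{6010406123} = \frac{463933217500869537}{6010406123}$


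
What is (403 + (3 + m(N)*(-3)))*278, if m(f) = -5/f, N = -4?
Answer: 223651/2 ≈ 1.1183e+5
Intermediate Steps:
(403 + (3 + m(N)*(-3)))*278 = (403 + (3 - 5/(-4)*(-3)))*278 = (403 + (3 - 5*(-1/4)*(-3)))*278 = (403 + (3 + (5/4)*(-3)))*278 = (403 + (3 - 15/4))*278 = (403 - 3/4)*278 = (1609/4)*278 = 223651/2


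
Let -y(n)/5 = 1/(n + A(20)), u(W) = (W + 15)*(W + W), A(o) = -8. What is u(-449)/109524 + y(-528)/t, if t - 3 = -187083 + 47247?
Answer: 2434216920133/684073103976 ≈ 3.5584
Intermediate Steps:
t = -139833 (t = 3 + (-187083 + 47247) = 3 - 139836 = -139833)
u(W) = 2*W*(15 + W) (u(W) = (15 + W)*(2*W) = 2*W*(15 + W))
y(n) = -5/(-8 + n) (y(n) = -5/(n - 8) = -5/(-8 + n))
u(-449)/109524 + y(-528)/t = (2*(-449)*(15 - 449))/109524 - 5/(-8 - 528)/(-139833) = (2*(-449)*(-434))*(1/109524) - 5/(-536)*(-1/139833) = 389732*(1/109524) - 5*(-1/536)*(-1/139833) = 97433/27381 + (5/536)*(-1/139833) = 97433/27381 - 5/74950488 = 2434216920133/684073103976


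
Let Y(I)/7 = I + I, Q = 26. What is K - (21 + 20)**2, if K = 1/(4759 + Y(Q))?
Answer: -8611762/5123 ≈ -1681.0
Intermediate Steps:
Y(I) = 14*I (Y(I) = 7*(I + I) = 7*(2*I) = 14*I)
K = 1/5123 (K = 1/(4759 + 14*26) = 1/(4759 + 364) = 1/5123 ≈ 0.00019520)
K - (21 + 20)**2 = 1/5123 - (21 + 20)**2 = 1/5123 - 1*41**2 = 1/5123 - 1*1681 = 1/5123 - 1681 = -8611762/5123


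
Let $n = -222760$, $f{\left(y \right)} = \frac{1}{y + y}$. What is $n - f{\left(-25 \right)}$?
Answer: $- \frac{11137999}{50} \approx -2.2276 \cdot 10^{5}$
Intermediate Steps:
$f{\left(y \right)} = \frac{1}{2 y}$
$n - f{\left(-25 \right)} = -222760 - \frac{1}{2 \left(-25\right)} = -222760 - \frac{1}{2} \left(- \frac{1}{25}\right) = -222760 - - \frac{1}{50} = -222760 + \frac{1}{50} = - \frac{11137999}{50}$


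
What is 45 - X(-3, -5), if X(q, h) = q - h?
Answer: 43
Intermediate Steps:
45 - X(-3, -5) = 45 - (-3 - 1*(-5)) = 45 - (-3 + 5) = 45 - 1*2 = 45 - 2 = 43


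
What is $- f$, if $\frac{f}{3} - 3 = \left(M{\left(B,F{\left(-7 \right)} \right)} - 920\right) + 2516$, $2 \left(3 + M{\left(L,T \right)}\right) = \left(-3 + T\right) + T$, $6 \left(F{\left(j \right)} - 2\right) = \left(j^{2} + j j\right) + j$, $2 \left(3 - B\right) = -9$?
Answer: $-4835$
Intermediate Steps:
$B = \frac{15}{2}$ ($B = 3 - - \frac{9}{2} = 3 + \frac{9}{2} = \frac{15}{2} \approx 7.5$)
$F{\left(j \right)} = 2 + \frac{j^{2}}{3} + \frac{j}{6}$ ($F{\left(j \right)} = 2 + \frac{\left(j^{2} + j j\right) + j}{6} = 2 + \frac{\left(j^{2} + j^{2}\right) + j}{6} = 2 + \frac{2 j^{2} + j}{6} = 2 + \frac{j + 2 j^{2}}{6} = 2 + \left(\frac{j^{2}}{3} + \frac{j}{6}\right) = 2 + \frac{j^{2}}{3} + \frac{j}{6}$)
$M{\left(L,T \right)} = - \frac{9}{2} + T$ ($M{\left(L,T \right)} = -3 + \frac{\left(-3 + T\right) + T}{2} = -3 + \frac{-3 + 2 T}{2} = -3 + \left(- \frac{3}{2} + T\right) = - \frac{9}{2} + T$)
$f = 4835$ ($f = 9 + 3 \left(\left(\left(- \frac{9}{2} + \left(2 + \frac{\left(-7\right)^{2}}{3} + \frac{1}{6} \left(-7\right)\right)\right) - 920\right) + 2516\right) = 9 + 3 \left(\left(\left(- \frac{9}{2} + \left(2 + \frac{1}{3} \cdot 49 - \frac{7}{6}\right)\right) - 920\right) + 2516\right) = 9 + 3 \left(\left(\left(- \frac{9}{2} + \left(2 + \frac{49}{3} - \frac{7}{6}\right)\right) - 920\right) + 2516\right) = 9 + 3 \left(\left(\left(- \frac{9}{2} + \frac{103}{6}\right) - 920\right) + 2516\right) = 9 + 3 \left(\left(\frac{38}{3} - 920\right) + 2516\right) = 9 + 3 \left(- \frac{2722}{3} + 2516\right) = 9 + 3 \cdot \frac{4826}{3} = 9 + 4826 = 4835$)
$- f = \left(-1\right) 4835 = -4835$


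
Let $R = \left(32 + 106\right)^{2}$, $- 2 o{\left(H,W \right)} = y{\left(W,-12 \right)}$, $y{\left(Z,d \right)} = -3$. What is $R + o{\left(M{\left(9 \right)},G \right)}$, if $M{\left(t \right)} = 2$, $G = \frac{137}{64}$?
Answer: $\frac{38091}{2} \approx 19046.0$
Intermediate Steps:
$G = \frac{137}{64}$ ($G = 137 \cdot \frac{1}{64} = \frac{137}{64} \approx 2.1406$)
$o{\left(H,W \right)} = \frac{3}{2}$ ($o{\left(H,W \right)} = \left(- \frac{1}{2}\right) \left(-3\right) = \frac{3}{2}$)
$R = 19044$ ($R = 138^{2} = 19044$)
$R + o{\left(M{\left(9 \right)},G \right)} = 19044 + \frac{3}{2} = \frac{38091}{2}$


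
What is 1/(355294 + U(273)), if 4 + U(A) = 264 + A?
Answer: 1/355827 ≈ 2.8104e-6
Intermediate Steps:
U(A) = 260 + A (U(A) = -4 + (264 + A) = 260 + A)
1/(355294 + U(273)) = 1/(355294 + (260 + 273)) = 1/(355294 + 533) = 1/355827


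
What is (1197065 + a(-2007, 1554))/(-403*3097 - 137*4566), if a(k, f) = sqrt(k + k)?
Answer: -1197065/1873633 - 3*I*sqrt(446)/1873633 ≈ -0.6389 - 3.3815e-5*I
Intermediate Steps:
a(k, f) = sqrt(2)*sqrt(k) (a(k, f) = sqrt(2*k) = sqrt(2)*sqrt(k))
(1197065 + a(-2007, 1554))/(-403*3097 - 137*4566) = (1197065 + sqrt(2)*sqrt(-2007))/(-403*3097 - 137*4566) = (1197065 + sqrt(2)*(3*I*sqrt(223)))/(-1248091 - 625542) = (1197065 + 3*I*sqrt(446))/(-1873633) = (1197065 + 3*I*sqrt(446))*(-1/1873633) = -1197065/1873633 - 3*I*sqrt(446)/1873633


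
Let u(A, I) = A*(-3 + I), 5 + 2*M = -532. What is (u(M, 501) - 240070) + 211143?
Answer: -162640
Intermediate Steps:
M = -537/2 (M = -5/2 + (½)*(-532) = -5/2 - 266 = -537/2 ≈ -268.50)
(u(M, 501) - 240070) + 211143 = (-537*(-3 + 501)/2 - 240070) + 211143 = (-537/2*498 - 240070) + 211143 = (-133713 - 240070) + 211143 = -373783 + 211143 = -162640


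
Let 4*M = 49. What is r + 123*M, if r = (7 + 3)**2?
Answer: 6427/4 ≈ 1606.8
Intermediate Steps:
M = 49/4 (M = (1/4)*49 = 49/4 ≈ 12.250)
r = 100 (r = 10**2 = 100)
r + 123*M = 100 + 123*(49/4) = 100 + 6027/4 = 6427/4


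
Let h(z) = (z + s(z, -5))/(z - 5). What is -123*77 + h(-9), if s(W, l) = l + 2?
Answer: -66291/7 ≈ -9470.1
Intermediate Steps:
s(W, l) = 2 + l
h(z) = (-3 + z)/(-5 + z) (h(z) = (z + (2 - 5))/(z - 5) = (z - 3)/(-5 + z) = (-3 + z)/(-5 + z))
-123*77 + h(-9) = -123*77 + (-3 - 9)/(-5 - 9) = -9471 - 12/(-14) = -9471 - 1/14*(-12) = -9471 + 6/7 = -66291/7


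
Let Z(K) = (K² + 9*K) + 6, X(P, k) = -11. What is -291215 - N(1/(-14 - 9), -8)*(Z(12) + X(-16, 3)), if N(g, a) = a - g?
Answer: -6652744/23 ≈ -2.8925e+5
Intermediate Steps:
Z(K) = 6 + K² + 9*K
-291215 - N(1/(-14 - 9), -8)*(Z(12) + X(-16, 3)) = -291215 - (-8 - 1/(-14 - 9))*((6 + 12² + 9*12) - 11) = -291215 - (-8 - 1/(-23))*((6 + 144 + 108) - 11) = -291215 - (-8 - 1*(-1/23))*(258 - 11) = -291215 - (-8 + 1/23)*247 = -291215 - (-183)*247/23 = -291215 - 1*(-45201/23) = -291215 + 45201/23 = -6652744/23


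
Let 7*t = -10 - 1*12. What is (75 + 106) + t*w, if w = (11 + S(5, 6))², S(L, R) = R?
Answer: -5091/7 ≈ -727.29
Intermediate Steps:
t = -22/7 (t = (-10 - 1*12)/7 = (-10 - 12)/7 = (⅐)*(-22) = -22/7 ≈ -3.1429)
w = 289 (w = (11 + 6)² = 17² = 289)
(75 + 106) + t*w = (75 + 106) - 22/7*289 = 181 - 6358/7 = -5091/7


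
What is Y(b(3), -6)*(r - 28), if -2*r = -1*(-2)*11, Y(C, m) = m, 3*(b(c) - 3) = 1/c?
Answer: 234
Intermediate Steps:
b(c) = 3 + 1/(3*c)
r = -11 (r = -(-1*(-2))*11/2 = -11 ≈ -11.000)
Y(b(3), -6)*(r - 28) = -6*(-11 - 28) = -6*(-39) = 234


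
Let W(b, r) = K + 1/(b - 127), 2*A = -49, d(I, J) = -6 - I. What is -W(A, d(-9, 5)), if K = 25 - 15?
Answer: -3028/303 ≈ -9.9934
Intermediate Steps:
K = 10
A = -49/2 (A = (½)*(-49) = -49/2 ≈ -24.500)
W(b, r) = 10 + 1/(-127 + b) (W(b, r) = 10 + 1/(b - 127) = 10 + 1/(-127 + b))
-W(A, d(-9, 5)) = -(-1269 + 10*(-49/2))/(-127 - 49/2) = -(-1269 - 245)/(-303/2) = -(-2)*(-1514)/303 = -1*3028/303 = -3028/303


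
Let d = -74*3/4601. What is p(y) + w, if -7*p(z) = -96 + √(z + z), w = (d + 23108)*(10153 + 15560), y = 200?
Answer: 19136586952502/32207 ≈ 5.9417e+8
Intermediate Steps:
d = -222/4601 (d = -222*1/4601 = -222/4601 ≈ -0.048250)
w = 2733798086118/4601 (w = (-222/4601 + 23108)*(10153 + 15560) = (106319686/4601)*25713 = 2733798086118/4601 ≈ 5.9417e+8)
p(z) = 96/7 - √2*√z/7 (p(z) = -(-96 + √(z + z))/7 = -(-96 + √(2*z))/7 = -(-96 + √2*√z)/7 = 96/7 - √2*√z/7)
p(y) + w = (96/7 - √2*√200/7) + 2733798086118/4601 = (96/7 - √2*10*√2/7) + 2733798086118/4601 = (96/7 - 20/7) + 2733798086118/4601 = 76/7 + 2733798086118/4601 = 19136586952502/32207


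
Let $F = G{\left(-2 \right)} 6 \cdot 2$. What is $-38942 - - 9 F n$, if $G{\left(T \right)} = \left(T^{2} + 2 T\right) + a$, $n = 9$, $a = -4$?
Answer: $-42830$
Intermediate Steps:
$G{\left(T \right)} = -4 + T^{2} + 2 T$ ($G{\left(T \right)} = \left(T^{2} + 2 T\right) - 4 = -4 + T^{2} + 2 T$)
$F = -48$ ($F = \left(-4 + \left(-2\right)^{2} + 2 \left(-2\right)\right) 6 \cdot 2 = \left(-4 + 4 - 4\right) 6 \cdot 2 = \left(-4\right) 6 \cdot 2 = \left(-24\right) 2 = -48$)
$-38942 - - 9 F n = -38942 - \left(-9\right) \left(-48\right) 9 = -38942 - 432 \cdot 9 = -38942 - 3888 = -42830$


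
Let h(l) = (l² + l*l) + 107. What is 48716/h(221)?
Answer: 48716/97789 ≈ 0.49817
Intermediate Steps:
h(l) = 107 + 2*l² (h(l) = (l² + l²) + 107 = 2*l² + 107 = 107 + 2*l²)
48716/h(221) = 48716/(107 + 2*221²) = 48716/(107 + 2*48841) = 48716/(107 + 97682) = 48716/97789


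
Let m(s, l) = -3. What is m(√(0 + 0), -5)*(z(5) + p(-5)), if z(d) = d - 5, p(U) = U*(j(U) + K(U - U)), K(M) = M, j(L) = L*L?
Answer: 375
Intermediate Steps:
j(L) = L²
p(U) = U³ (p(U) = U*(U² + (U - U)) = U*(U² + 0) = U*U² = U³)
z(d) = -5 + d
m(√(0 + 0), -5)*(z(5) + p(-5)) = -3*((-5 + 5) + (-5)³) = -3*(0 - 125) = -3*(-125) = 375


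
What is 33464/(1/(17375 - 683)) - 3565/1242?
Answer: 30163378597/54 ≈ 5.5858e+8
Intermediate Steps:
33464/(1/(17375 - 683)) - 3565/1242 = 33464/(1/16692) - 3565*1/1242 = 33464/(1/16692) - 155/54 = 33464*16692 - 155/54 = 558581088 - 155/54 = 30163378597/54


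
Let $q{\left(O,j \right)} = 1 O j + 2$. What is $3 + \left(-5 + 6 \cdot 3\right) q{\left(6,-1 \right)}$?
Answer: $-49$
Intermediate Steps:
$q{\left(O,j \right)} = 2 + O j$ ($q{\left(O,j \right)} = O j + 2 = 2 + O j$)
$3 + \left(-5 + 6 \cdot 3\right) q{\left(6,-1 \right)} = 3 + \left(-5 + 6 \cdot 3\right) \left(2 + 6 \left(-1\right)\right) = 3 + \left(-5 + 18\right) \left(2 - 6\right) = 3 + 13 \left(-4\right) = 3 - 52 = -49$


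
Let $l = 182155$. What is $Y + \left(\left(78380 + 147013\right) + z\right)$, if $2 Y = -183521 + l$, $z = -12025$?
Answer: $212685$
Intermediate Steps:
$Y = -683$ ($Y = \frac{-183521 + 182155}{2} = \frac{1}{2} \left(-1366\right) = -683$)
$Y + \left(\left(78380 + 147013\right) + z\right) = -683 + \left(\left(78380 + 147013\right) - 12025\right) = -683 + \left(225393 - 12025\right) = -683 + 213368 = 212685$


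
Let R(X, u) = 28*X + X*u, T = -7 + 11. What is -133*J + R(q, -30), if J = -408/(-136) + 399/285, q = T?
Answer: -2966/5 ≈ -593.20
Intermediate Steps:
T = 4
q = 4
J = 22/5 (J = -408*(-1/136) + 399*(1/285) = 3 + 7/5 = 22/5 ≈ 4.4000)
-133*J + R(q, -30) = -133*22/5 + 4*(28 - 30) = -2926/5 + 4*(-2) = -2926/5 - 8 = -2966/5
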